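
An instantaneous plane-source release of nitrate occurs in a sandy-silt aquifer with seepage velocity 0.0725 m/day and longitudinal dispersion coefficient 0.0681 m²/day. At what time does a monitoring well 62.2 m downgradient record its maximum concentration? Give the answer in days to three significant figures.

845 days

For the 1D instantaneous-source solution, setting ∂C/∂t = 0 at fixed x gives v²t² + 2Dt − x² = 0, so t = (√(D² + v²x²) − D)/v².
√(D² + v²x²) = √(0.0681² + 0.0725² × 62.2²) = 4.510; v² = 0.00525625.
t = (4.510 − 0.0681)/0.00525625 = 845 days (vs. the pure-advection estimate x/v = 858 d).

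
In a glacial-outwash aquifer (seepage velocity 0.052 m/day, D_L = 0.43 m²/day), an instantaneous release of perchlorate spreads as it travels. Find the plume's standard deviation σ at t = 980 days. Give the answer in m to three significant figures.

29.0 m

Dispersive spreading gives a Gaussian with σ² = 2Dt; advection only shifts the center.
σ = √(2 × 0.43 × 980) = 29.0 m.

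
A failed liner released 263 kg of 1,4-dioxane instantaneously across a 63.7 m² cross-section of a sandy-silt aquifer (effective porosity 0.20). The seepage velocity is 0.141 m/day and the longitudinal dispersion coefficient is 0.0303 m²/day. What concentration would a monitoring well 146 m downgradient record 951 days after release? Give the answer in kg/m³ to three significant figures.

For an instantaneous plane source, C(x,t) = M/(n_e·A·√(4πDt)) · exp(−(x−vt)²/(4Dt)), with n_e·A the pore (flow) area.
Plume center vt = 0.141 × 951 = 134.091 m, so the well at 146 m is 11.909 m downgradient of the peak.
√(4πDt) = 19.03 m, giving peak height M/(n_e·A·√(4πDt)) = 263/(0.20 × 63.7 × 19.03) = 1.085 kg/m³.
(x−vt)²/(4Dt) = (11.909)²/(4 × 0.0303 × 951) = 1.230; exp(−1.230) = 0.2923.
C = 1.085 × 0.2923 = 0.317 kg/m³.

0.317 kg/m³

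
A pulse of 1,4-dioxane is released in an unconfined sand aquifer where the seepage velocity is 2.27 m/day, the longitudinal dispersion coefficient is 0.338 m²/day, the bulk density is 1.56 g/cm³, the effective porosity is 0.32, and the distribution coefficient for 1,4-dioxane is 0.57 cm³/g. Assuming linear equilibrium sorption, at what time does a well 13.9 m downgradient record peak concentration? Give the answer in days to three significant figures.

22.9 days

Retardation factor R = 1 + ρ_b·K_d/n = 1 + 1.56 × 0.57/0.32 = 3.779.
Sorption retards both mechanisms: v_R = v/R = 0.6007 m/day, D_R = D/R = 0.08944 m²/day.
Peak time from v_R²t² + 2D_R t − x² = 0: t = (√(D_R² + v_R²x²) − D_R)/v_R².
√(D_R² + v_R²x²) = √(0.08944² + 0.6007² × 13.9²) = 8.350; v_R² = 0.3608.
t = (8.350 − 0.08944)/0.3608 = 22.9 days.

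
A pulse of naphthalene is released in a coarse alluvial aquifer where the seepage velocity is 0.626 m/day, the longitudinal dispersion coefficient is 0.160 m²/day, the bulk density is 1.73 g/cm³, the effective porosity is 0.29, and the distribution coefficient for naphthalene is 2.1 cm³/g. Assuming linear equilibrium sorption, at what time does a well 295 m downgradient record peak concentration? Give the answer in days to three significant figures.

Retardation factor R = 1 + ρ_b·K_d/n = 1 + 1.73 × 2.1/0.29 = 13.53.
Sorption retards both mechanisms: v_R = v/R = 0.04627 m/day, D_R = D/R = 0.01183 m²/day.
Peak time from v_R²t² + 2D_R t − x² = 0: t = (√(D_R² + v_R²x²) − D_R)/v_R².
√(D_R² + v_R²x²) = √(0.01183² + 0.04627² × 295²) = 13.65; v_R² = 0.002141.
t = (13.65 − 0.01183)/0.002141 = 6370 days.

6370 days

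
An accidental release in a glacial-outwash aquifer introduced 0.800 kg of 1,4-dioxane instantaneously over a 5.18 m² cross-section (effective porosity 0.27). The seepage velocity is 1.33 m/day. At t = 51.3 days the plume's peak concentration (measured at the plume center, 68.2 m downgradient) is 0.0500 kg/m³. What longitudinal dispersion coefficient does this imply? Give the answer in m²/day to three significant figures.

0.203 m²/day

At the plume center C_max = M/(n_e·A·√(4πDt)), so D = M²/(4πt·(n_e·A·C_max)²).
n_e·A·C_max = 0.27 × 5.18 × 0.0500 = 0.06993 kg/m.
D = 0.800²/(4π × 51.3 × 0.06993²) = 0.203 m²/day.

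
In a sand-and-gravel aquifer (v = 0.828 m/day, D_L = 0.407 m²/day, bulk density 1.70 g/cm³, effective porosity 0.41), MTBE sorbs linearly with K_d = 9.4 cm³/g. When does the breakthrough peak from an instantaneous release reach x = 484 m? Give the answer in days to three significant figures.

23300 days

Retardation factor R = 1 + ρ_b·K_d/n = 1 + 1.70 × 9.4/0.41 = 39.98.
Sorption retards both mechanisms: v_R = v/R = 0.02071 m/day, D_R = D/R = 0.01018 m²/day.
Peak time from v_R²t² + 2D_R t − x² = 0: t = (√(D_R² + v_R²x²) − D_R)/v_R².
√(D_R² + v_R²x²) = √(0.01018² + 0.02071² × 484²) = 10.02; v_R² = 0.0004289.
t = (10.02 − 0.01018)/0.0004289 = 23300 days.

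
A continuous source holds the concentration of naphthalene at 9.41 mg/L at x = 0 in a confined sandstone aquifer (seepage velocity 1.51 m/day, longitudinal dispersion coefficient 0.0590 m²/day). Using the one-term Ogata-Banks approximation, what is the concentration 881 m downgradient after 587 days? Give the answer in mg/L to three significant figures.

6.97 mg/L

For a continuous step input, C/C₀ ≈ ½·erfc((x−vt)/(2√(Dt))).
vt = 1.51 × 587 = 886.37 m and 2√(Dt) = 2√(0.0590 × 587) = 11.77 m.
Argument (x−vt)/(2√(Dt)) = (881 − 886.37)/11.77 = -0.4562; ½·erfc(-0.4562) = 0.7406.
C = 9.41 × 0.7406 = 6.97 mg/L.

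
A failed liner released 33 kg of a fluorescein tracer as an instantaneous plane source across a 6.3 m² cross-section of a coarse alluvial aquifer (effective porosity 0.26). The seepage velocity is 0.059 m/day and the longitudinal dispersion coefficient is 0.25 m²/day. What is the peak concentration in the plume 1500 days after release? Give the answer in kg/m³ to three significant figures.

0.293 kg/m³

The peak of an instantaneous 1D plume sits at x = vt; there the Gaussian factor is 1 and C_max = M/(n_e·A·√(4πDt)), where n_e·A is the pore area the mass is dissolved in.
√(4πDt) = √(4π × 0.25 × 1500) = 68.65 m, so C_max = 33/(0.26 × 6.3 × 68.65) = 0.293 kg/m³.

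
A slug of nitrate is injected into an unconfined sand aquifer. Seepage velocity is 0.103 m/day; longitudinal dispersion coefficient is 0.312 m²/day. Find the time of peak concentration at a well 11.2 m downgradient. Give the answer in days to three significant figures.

83.2 days

For the 1D instantaneous-source solution, setting ∂C/∂t = 0 at fixed x gives v²t² + 2Dt − x² = 0, so t = (√(D² + v²x²) − D)/v².
√(D² + v²x²) = √(0.312² + 0.103² × 11.2²) = 1.195; v² = 0.010609.
t = (1.195 − 0.312)/0.010609 = 83.2 days (vs. the pure-advection estimate x/v = 109 d).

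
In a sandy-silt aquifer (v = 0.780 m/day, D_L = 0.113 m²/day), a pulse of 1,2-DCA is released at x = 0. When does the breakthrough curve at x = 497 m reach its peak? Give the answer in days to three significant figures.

637 days

For the 1D instantaneous-source solution, setting ∂C/∂t = 0 at fixed x gives v²t² + 2Dt − x² = 0, so t = (√(D² + v²x²) − D)/v².
√(D² + v²x²) = √(0.113² + 0.780² × 497²) = 387.7; v² = 0.6084.
t = (387.7 − 0.113)/0.6084 = 637 days (vs. the pure-advection estimate x/v = 637 d).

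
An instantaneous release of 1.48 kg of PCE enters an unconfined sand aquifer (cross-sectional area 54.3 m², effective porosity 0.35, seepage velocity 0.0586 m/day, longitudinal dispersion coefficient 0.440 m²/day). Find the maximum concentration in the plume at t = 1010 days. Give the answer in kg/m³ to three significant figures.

0.00104 kg/m³

The peak of an instantaneous 1D plume sits at x = vt; there the Gaussian factor is 1 and C_max = M/(n_e·A·√(4πDt)), where n_e·A is the pore area the mass is dissolved in.
√(4πDt) = √(4π × 0.440 × 1010) = 74.73 m, so C_max = 1.48/(0.35 × 54.3 × 74.73) = 0.00104 kg/m³.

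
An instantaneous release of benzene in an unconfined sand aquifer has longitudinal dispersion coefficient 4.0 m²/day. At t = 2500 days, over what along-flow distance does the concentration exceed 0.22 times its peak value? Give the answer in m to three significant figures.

The plume is Gaussian with σ = √(2Dt) = √(2 × 4.0 × 2500) = 141.4 m.
C/C_peak = exp(−Δx²/(2σ²)) = 0.22 ⇒ Δx = σ·√(−2 ln 0.22) = 141.4 × 1.740 = 246.0 m.
Width = 2Δx = 492 m.

492 m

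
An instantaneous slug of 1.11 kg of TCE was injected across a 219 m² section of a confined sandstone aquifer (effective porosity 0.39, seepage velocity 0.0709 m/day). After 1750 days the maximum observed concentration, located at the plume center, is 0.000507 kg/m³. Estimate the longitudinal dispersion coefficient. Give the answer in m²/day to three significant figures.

At the plume center C_max = M/(n_e·A·√(4πDt)), so D = M²/(4πt·(n_e·A·C_max)²).
n_e·A·C_max = 0.39 × 219 × 0.000507 = 0.04330 kg/m.
D = 1.11²/(4π × 1750 × 0.04330²) = 0.0299 m²/day.

0.0299 m²/day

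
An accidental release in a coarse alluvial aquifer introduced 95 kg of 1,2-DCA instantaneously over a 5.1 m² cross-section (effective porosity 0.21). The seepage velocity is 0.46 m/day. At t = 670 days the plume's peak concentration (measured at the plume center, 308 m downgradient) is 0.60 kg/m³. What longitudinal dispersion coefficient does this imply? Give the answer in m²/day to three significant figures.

2.60 m²/day

At the plume center C_max = M/(n_e·A·√(4πDt)), so D = M²/(4πt·(n_e·A·C_max)²).
n_e·A·C_max = 0.21 × 5.1 × 0.60 = 0.6426 kg/m.
D = 95²/(4π × 670 × 0.6426²) = 2.60 m²/day.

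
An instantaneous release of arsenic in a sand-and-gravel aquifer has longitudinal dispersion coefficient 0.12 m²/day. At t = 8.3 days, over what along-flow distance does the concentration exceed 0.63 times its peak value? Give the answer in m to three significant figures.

2.71 m

The plume is Gaussian with σ = √(2Dt) = √(2 × 0.12 × 8.3) = 1.411 m.
C/C_peak = exp(−Δx²/(2σ²)) = 0.63 ⇒ Δx = σ·√(−2 ln 0.63) = 1.411 × 0.9613 = 1.356 m.
Width = 2Δx = 2.71 m.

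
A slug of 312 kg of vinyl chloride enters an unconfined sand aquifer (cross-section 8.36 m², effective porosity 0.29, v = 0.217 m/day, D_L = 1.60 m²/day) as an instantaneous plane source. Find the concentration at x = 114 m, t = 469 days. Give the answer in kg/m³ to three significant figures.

1.26 kg/m³

For an instantaneous plane source, C(x,t) = M/(n_e·A·√(4πDt)) · exp(−(x−vt)²/(4Dt)), with n_e·A the pore (flow) area.
Plume center vt = 0.217 × 469 = 101.773 m, so the well at 114 m is 12.227 m downgradient of the peak.
√(4πDt) = 97.11 m, giving peak height M/(n_e·A·√(4πDt)) = 312/(0.29 × 8.36 × 97.11) = 1.325 kg/m³.
(x−vt)²/(4Dt) = (12.227)²/(4 × 1.60 × 469) = 0.04981; exp(−0.04981) = 0.9514.
C = 1.325 × 0.9514 = 1.26 kg/m³.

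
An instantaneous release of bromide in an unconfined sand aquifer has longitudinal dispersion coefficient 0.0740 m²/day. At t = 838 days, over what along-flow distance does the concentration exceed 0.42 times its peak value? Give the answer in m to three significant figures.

The plume is Gaussian with σ = √(2Dt) = √(2 × 0.0740 × 838) = 11.14 m.
C/C_peak = exp(−Δx²/(2σ²)) = 0.42 ⇒ Δx = σ·√(−2 ln 0.42) = 11.14 × 1.317 = 14.67 m.
Width = 2Δx = 29.3 m.

29.3 m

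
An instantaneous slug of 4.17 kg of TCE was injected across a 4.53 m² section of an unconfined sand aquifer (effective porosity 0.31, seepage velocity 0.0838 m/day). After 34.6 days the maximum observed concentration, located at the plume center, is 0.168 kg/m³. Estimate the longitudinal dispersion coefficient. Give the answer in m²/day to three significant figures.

0.719 m²/day

At the plume center C_max = M/(n_e·A·√(4πDt)), so D = M²/(4πt·(n_e·A·C_max)²).
n_e·A·C_max = 0.31 × 4.53 × 0.168 = 0.2359 kg/m.
D = 4.17²/(4π × 34.6 × 0.2359²) = 0.719 m²/day.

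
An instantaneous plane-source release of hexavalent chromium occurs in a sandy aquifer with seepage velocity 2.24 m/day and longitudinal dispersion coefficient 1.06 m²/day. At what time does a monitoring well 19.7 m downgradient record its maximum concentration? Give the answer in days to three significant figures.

For the 1D instantaneous-source solution, setting ∂C/∂t = 0 at fixed x gives v²t² + 2Dt − x² = 0, so t = (√(D² + v²x²) − D)/v².
√(D² + v²x²) = √(1.06² + 2.24² × 19.7²) = 44.14; v² = 5.0176.
t = (44.14 − 1.06)/5.0176 = 8.59 days (vs. the pure-advection estimate x/v = 8.79 d).

8.59 days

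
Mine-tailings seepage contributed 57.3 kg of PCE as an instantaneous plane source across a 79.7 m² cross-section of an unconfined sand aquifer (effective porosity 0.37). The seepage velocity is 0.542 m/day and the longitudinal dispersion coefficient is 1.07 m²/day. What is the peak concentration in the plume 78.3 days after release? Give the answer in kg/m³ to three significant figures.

The peak of an instantaneous 1D plume sits at x = vt; there the Gaussian factor is 1 and C_max = M/(n_e·A·√(4πDt)), where n_e·A is the pore area the mass is dissolved in.
√(4πDt) = √(4π × 1.07 × 78.3) = 32.45 m, so C_max = 57.3/(0.37 × 79.7 × 32.45) = 0.0599 kg/m³.

0.0599 kg/m³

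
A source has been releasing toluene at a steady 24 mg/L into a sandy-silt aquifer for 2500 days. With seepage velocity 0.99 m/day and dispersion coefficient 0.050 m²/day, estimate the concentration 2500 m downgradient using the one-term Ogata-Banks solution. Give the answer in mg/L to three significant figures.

1.37 mg/L

For a continuous step input, C/C₀ ≈ ½·erfc((x−vt)/(2√(Dt))).
vt = 0.99 × 2500 = 2475 m and 2√(Dt) = 2√(0.050 × 2500) = 22.36 m.
Argument (x−vt)/(2√(Dt)) = (2500 − 2475)/22.36 = 1.118; ½·erfc(1.118) = 0.05693.
C = 24 × 0.05693 = 1.37 mg/L.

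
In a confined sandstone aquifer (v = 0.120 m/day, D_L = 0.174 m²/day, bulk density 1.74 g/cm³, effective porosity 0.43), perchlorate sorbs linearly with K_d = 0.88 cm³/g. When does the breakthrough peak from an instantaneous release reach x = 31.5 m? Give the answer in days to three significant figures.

1140 days

Retardation factor R = 1 + ρ_b·K_d/n = 1 + 1.74 × 0.88/0.43 = 4.561.
Sorption retards both mechanisms: v_R = v/R = 0.02631 m/day, D_R = D/R = 0.03815 m²/day.
Peak time from v_R²t² + 2D_R t − x² = 0: t = (√(D_R² + v_R²x²) − D_R)/v_R².
√(D_R² + v_R²x²) = √(0.03815² + 0.02631² × 31.5²) = 0.8296; v_R² = 0.0006922.
t = (0.8296 − 0.03815)/0.0006922 = 1140 days.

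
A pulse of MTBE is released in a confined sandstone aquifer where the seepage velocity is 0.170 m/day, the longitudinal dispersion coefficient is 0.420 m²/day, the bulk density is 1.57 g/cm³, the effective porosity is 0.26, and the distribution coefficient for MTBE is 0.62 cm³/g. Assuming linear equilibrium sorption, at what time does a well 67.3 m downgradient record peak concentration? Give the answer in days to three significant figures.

1810 days

Retardation factor R = 1 + ρ_b·K_d/n = 1 + 1.57 × 0.62/0.26 = 4.744.
Sorption retards both mechanisms: v_R = v/R = 0.03583 m/day, D_R = D/R = 0.08853 m²/day.
Peak time from v_R²t² + 2D_R t − x² = 0: t = (√(D_R² + v_R²x²) − D_R)/v_R².
√(D_R² + v_R²x²) = √(0.08853² + 0.03583² × 67.3²) = 2.413; v_R² = 0.001284.
t = (2.413 − 0.08853)/0.001284 = 1810 days.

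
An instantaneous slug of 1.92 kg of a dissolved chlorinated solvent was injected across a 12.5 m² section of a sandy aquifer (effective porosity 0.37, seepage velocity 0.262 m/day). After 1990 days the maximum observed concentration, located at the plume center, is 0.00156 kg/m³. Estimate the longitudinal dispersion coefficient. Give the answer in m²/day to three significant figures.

At the plume center C_max = M/(n_e·A·√(4πDt)), so D = M²/(4πt·(n_e·A·C_max)²).
n_e·A·C_max = 0.37 × 12.5 × 0.00156 = 0.007215 kg/m.
D = 1.92²/(4π × 1990 × 0.007215²) = 2.83 m²/day.

2.83 m²/day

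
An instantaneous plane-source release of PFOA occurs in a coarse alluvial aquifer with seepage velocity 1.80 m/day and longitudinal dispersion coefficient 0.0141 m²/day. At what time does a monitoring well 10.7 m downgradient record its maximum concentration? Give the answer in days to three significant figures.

For the 1D instantaneous-source solution, setting ∂C/∂t = 0 at fixed x gives v²t² + 2Dt − x² = 0, so t = (√(D² + v²x²) − D)/v².
√(D² + v²x²) = √(0.0141² + 1.80² × 10.7²) = 19.26; v² = 3.24.
t = (19.26 − 0.0141)/3.24 = 5.94 days (vs. the pure-advection estimate x/v = 5.94 d).

5.94 days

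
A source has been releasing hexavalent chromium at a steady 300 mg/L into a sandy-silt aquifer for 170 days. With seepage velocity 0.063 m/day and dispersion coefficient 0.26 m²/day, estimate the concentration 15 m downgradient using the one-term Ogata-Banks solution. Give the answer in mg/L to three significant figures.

97.2 mg/L

For a continuous step input, C/C₀ ≈ ½·erfc((x−vt)/(2√(Dt))).
vt = 0.063 × 170 = 10.71 m and 2√(Dt) = 2√(0.26 × 170) = 13.30 m.
Argument (x−vt)/(2√(Dt)) = (15 − 10.71)/13.30 = 0.3226; ½·erfc(0.3226) = 0.3241.
C = 300 × 0.3241 = 97.2 mg/L.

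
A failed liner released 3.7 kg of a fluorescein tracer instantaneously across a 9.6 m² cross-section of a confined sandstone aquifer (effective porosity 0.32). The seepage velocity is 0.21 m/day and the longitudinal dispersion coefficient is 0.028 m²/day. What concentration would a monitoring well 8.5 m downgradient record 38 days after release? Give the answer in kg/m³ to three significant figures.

0.309 kg/m³

For an instantaneous plane source, C(x,t) = M/(n_e·A·√(4πDt)) · exp(−(x−vt)²/(4Dt)), with n_e·A the pore (flow) area.
Plume center vt = 0.21 × 38 = 7.98 m, so the well at 8.5 m is 0.52 m downgradient of the peak.
√(4πDt) = 3.657 m, giving peak height M/(n_e·A·√(4πDt)) = 3.7/(0.32 × 9.6 × 3.657) = 0.3293 kg/m³.
(x−vt)²/(4Dt) = (0.52)²/(4 × 0.028 × 38) = 0.06353; exp(−0.06353) = 0.9384.
C = 0.3293 × 0.9384 = 0.309 kg/m³.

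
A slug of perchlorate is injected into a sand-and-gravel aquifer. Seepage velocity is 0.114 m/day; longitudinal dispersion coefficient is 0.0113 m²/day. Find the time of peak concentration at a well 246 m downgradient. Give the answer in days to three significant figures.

For the 1D instantaneous-source solution, setting ∂C/∂t = 0 at fixed x gives v²t² + 2Dt − x² = 0, so t = (√(D² + v²x²) − D)/v².
√(D² + v²x²) = √(0.0113² + 0.114² × 246²) = 28.04; v² = 0.012996.
t = (28.04 − 0.0113)/0.012996 = 2160 days (vs. the pure-advection estimate x/v = 2160 d).

2160 days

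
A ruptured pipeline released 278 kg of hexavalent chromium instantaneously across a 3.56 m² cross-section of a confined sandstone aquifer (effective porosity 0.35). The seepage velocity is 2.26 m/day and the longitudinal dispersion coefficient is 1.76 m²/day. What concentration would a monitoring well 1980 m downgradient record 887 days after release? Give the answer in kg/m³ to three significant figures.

For an instantaneous plane source, C(x,t) = M/(n_e·A·√(4πDt)) · exp(−(x−vt)²/(4Dt)), with n_e·A the pore (flow) area.
Plume center vt = 2.26 × 887 = 2004.62 m, so the well at 1980 m is 24.62 m upgradient of the peak.
√(4πDt) = 140.1 m, giving peak height M/(n_e·A·√(4πDt)) = 278/(0.35 × 3.56 × 140.1) = 1.593 kg/m³.
(x−vt)²/(4Dt) = (-24.62)²/(4 × 1.76 × 887) = 0.09707; exp(−0.09707) = 0.9075.
C = 1.593 × 0.9075 = 1.45 kg/m³.

1.45 kg/m³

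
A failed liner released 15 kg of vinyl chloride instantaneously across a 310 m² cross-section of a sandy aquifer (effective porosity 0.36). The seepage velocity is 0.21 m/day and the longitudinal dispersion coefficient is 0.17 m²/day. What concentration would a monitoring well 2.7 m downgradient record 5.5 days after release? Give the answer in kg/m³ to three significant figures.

0.0207 kg/m³

For an instantaneous plane source, C(x,t) = M/(n_e·A·√(4πDt)) · exp(−(x−vt)²/(4Dt)), with n_e·A the pore (flow) area.
Plume center vt = 0.21 × 5.5 = 1.155 m, so the well at 2.7 m is 1.545 m downgradient of the peak.
√(4πDt) = 3.428 m, giving peak height M/(n_e·A·√(4πDt)) = 15/(0.36 × 310 × 3.428) = 0.03921 kg/m³.
(x−vt)²/(4Dt) = (1.545)²/(4 × 0.17 × 5.5) = 0.6382; exp(−0.6382) = 0.5282.
C = 0.03921 × 0.5282 = 0.0207 kg/m³.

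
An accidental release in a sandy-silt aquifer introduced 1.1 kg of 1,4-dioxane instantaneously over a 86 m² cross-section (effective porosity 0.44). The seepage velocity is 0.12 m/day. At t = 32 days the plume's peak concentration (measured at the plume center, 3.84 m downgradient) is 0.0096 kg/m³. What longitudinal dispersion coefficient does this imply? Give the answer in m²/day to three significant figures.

At the plume center C_max = M/(n_e·A·√(4πDt)), so D = M²/(4πt·(n_e·A·C_max)²).
n_e·A·C_max = 0.44 × 86 × 0.0096 = 0.3633 kg/m.
D = 1.1²/(4π × 32 × 0.3633²) = 0.0228 m²/day.

0.0228 m²/day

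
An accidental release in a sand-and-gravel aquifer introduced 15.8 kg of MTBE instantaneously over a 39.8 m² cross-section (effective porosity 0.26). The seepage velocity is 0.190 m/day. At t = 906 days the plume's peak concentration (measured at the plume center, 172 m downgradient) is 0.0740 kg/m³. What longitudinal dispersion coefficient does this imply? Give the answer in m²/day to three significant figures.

0.0374 m²/day

At the plume center C_max = M/(n_e·A·√(4πDt)), so D = M²/(4πt·(n_e·A·C_max)²).
n_e·A·C_max = 0.26 × 39.8 × 0.0740 = 0.7658 kg/m.
D = 15.8²/(4π × 906 × 0.7658²) = 0.0374 m²/day.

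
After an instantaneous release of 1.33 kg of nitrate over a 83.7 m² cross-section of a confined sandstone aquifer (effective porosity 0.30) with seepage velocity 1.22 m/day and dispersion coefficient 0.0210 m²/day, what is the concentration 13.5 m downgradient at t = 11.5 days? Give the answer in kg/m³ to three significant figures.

0.0227 kg/m³

For an instantaneous plane source, C(x,t) = M/(n_e·A·√(4πDt)) · exp(−(x−vt)²/(4Dt)), with n_e·A the pore (flow) area.
Plume center vt = 1.22 × 11.5 = 14.03 m, so the well at 13.5 m is 0.53 m upgradient of the peak.
√(4πDt) = 1.742 m, giving peak height M/(n_e·A·√(4πDt)) = 1.33/(0.30 × 83.7 × 1.742) = 0.03041 kg/m³.
(x−vt)²/(4Dt) = (-0.53)²/(4 × 0.0210 × 11.5) = 0.2908; exp(−0.2908) = 0.7477.
C = 0.03041 × 0.7477 = 0.0227 kg/m³.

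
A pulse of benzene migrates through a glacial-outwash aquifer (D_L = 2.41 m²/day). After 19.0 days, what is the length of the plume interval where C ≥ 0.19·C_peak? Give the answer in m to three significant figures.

The plume is Gaussian with σ = √(2Dt) = √(2 × 2.41 × 19.0) = 9.570 m.
C/C_peak = exp(−Δx²/(2σ²)) = 0.19 ⇒ Δx = σ·√(−2 ln 0.19) = 9.570 × 1.822 = 17.44 m.
Width = 2Δx = 34.9 m.

34.9 m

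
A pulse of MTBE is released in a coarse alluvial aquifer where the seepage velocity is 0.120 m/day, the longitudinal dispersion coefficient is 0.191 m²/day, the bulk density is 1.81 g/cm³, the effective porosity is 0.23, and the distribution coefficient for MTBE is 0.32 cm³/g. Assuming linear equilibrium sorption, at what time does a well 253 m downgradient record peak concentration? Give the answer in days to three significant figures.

Retardation factor R = 1 + ρ_b·K_d/n = 1 + 1.81 × 0.32/0.23 = 3.518.
Sorption retards both mechanisms: v_R = v/R = 0.03411 m/day, D_R = D/R = 0.05429 m²/day.
Peak time from v_R²t² + 2D_R t − x² = 0: t = (√(D_R² + v_R²x²) − D_R)/v_R².
√(D_R² + v_R²x²) = √(0.05429² + 0.03411² × 253²) = 8.630; v_R² = 0.001163.
t = (8.630 − 0.05429)/0.001163 = 7370 days.

7370 days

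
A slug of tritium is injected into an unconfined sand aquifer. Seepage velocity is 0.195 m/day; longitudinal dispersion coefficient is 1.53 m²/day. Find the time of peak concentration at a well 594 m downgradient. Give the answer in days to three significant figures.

For the 1D instantaneous-source solution, setting ∂C/∂t = 0 at fixed x gives v²t² + 2Dt − x² = 0, so t = (√(D² + v²x²) − D)/v².
√(D² + v²x²) = √(1.53² + 0.195² × 594²) = 115.8; v² = 0.038025.
t = (115.8 − 1.53)/0.038025 = 3010 days (vs. the pure-advection estimate x/v = 3050 d).

3010 days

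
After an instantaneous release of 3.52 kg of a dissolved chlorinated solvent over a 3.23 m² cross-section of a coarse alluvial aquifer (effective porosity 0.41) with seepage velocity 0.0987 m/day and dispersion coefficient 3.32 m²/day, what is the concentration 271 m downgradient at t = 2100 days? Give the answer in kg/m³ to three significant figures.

For an instantaneous plane source, C(x,t) = M/(n_e·A·√(4πDt)) · exp(−(x−vt)²/(4Dt)), with n_e·A the pore (flow) area.
Plume center vt = 0.0987 × 2100 = 207.27 m, so the well at 271 m is 63.73 m downgradient of the peak.
√(4πDt) = 296.0 m, giving peak height M/(n_e·A·√(4πDt)) = 3.52/(0.41 × 3.23 × 296.0) = 0.008980 kg/m³.
(x−vt)²/(4Dt) = (63.73)²/(4 × 3.32 × 2100) = 0.1456; exp(−0.1456) = 0.8645.
C = 0.008980 × 0.8645 = 0.00776 kg/m³.

0.00776 kg/m³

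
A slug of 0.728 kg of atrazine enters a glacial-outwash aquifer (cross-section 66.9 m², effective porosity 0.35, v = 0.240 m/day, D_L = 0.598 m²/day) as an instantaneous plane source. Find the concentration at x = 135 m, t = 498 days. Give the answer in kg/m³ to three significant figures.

0.000416 kg/m³

For an instantaneous plane source, C(x,t) = M/(n_e·A·√(4πDt)) · exp(−(x−vt)²/(4Dt)), with n_e·A the pore (flow) area.
Plume center vt = 0.240 × 498 = 119.52 m, so the well at 135 m is 15.48 m downgradient of the peak.
√(4πDt) = 61.17 m, giving peak height M/(n_e·A·√(4πDt)) = 0.728/(0.35 × 66.9 × 61.17) = 0.0005083 kg/m³.
(x−vt)²/(4Dt) = (15.48)²/(4 × 0.598 × 498) = 0.2012; exp(−0.2012) = 0.8177.
C = 0.0005083 × 0.8177 = 0.000416 kg/m³.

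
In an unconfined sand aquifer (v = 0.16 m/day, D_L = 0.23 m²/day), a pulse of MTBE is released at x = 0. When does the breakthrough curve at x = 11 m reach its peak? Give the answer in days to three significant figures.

For the 1D instantaneous-source solution, setting ∂C/∂t = 0 at fixed x gives v²t² + 2Dt − x² = 0, so t = (√(D² + v²x²) − D)/v².
√(D² + v²x²) = √(0.23² + 0.16² × 11²) = 1.775; v² = 0.0256.
t = (1.775 − 0.23)/0.0256 = 60.4 days (vs. the pure-advection estimate x/v = 68.8 d).

60.4 days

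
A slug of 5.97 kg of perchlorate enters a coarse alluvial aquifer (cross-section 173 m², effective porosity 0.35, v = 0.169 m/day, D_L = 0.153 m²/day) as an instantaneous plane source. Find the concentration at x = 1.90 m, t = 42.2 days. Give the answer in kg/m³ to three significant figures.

0.00379 kg/m³

For an instantaneous plane source, C(x,t) = M/(n_e·A·√(4πDt)) · exp(−(x−vt)²/(4Dt)), with n_e·A the pore (flow) area.
Plume center vt = 0.169 × 42.2 = 7.1318 m, so the well at 1.90 m is 5.2318 m upgradient of the peak.
√(4πDt) = 9.008 m, giving peak height M/(n_e·A·√(4πDt)) = 5.97/(0.35 × 173 × 9.008) = 0.01095 kg/m³.
(x−vt)²/(4Dt) = (-5.2318)²/(4 × 0.153 × 42.2) = 1.060; exp(−1.060) = 0.3465.
C = 0.01095 × 0.3465 = 0.00379 kg/m³.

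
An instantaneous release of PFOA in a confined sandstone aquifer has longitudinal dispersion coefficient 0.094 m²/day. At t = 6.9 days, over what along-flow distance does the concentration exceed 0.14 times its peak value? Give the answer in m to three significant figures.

4.52 m

The plume is Gaussian with σ = √(2Dt) = √(2 × 0.094 × 6.9) = 1.139 m.
C/C_peak = exp(−Δx²/(2σ²)) = 0.14 ⇒ Δx = σ·√(−2 ln 0.14) = 1.139 × 1.983 = 2.259 m.
Width = 2Δx = 4.52 m.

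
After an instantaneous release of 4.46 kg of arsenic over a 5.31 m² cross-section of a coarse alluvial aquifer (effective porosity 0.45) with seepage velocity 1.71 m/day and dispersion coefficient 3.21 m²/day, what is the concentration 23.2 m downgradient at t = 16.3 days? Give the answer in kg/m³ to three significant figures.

For an instantaneous plane source, C(x,t) = M/(n_e·A·√(4πDt)) · exp(−(x−vt)²/(4Dt)), with n_e·A the pore (flow) area.
Plume center vt = 1.71 × 16.3 = 27.873 m, so the well at 23.2 m is 4.673 m upgradient of the peak.
√(4πDt) = 25.64 m, giving peak height M/(n_e·A·√(4πDt)) = 4.46/(0.45 × 5.31 × 25.64) = 0.07280 kg/m³.
(x−vt)²/(4Dt) = (-4.673)²/(4 × 3.21 × 16.3) = 0.1043; exp(−0.1043) = 0.9010.
C = 0.07280 × 0.9010 = 0.0656 kg/m³.

0.0656 kg/m³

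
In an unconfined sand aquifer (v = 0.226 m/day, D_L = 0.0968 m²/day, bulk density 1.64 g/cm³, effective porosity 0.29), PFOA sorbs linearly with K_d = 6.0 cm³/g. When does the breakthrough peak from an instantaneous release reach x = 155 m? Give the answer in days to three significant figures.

23900 days

Retardation factor R = 1 + ρ_b·K_d/n = 1 + 1.64 × 6.0/0.29 = 34.93.
Sorption retards both mechanisms: v_R = v/R = 0.006470 m/day, D_R = D/R = 0.002771 m²/day.
Peak time from v_R²t² + 2D_R t − x² = 0: t = (√(D_R² + v_R²x²) − D_R)/v_R².
√(D_R² + v_R²x²) = √(0.002771² + 0.006470² × 155²) = 1.003; v_R² = 4.186e-05.
t = (1.003 − 0.002771)/4.186e-05 = 23900 days.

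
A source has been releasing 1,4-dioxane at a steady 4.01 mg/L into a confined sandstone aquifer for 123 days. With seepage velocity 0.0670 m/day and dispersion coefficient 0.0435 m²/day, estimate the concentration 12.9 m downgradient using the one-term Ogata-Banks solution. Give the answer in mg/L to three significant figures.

For a continuous step input, C/C₀ ≈ ½·erfc((x−vt)/(2√(Dt))).
vt = 0.0670 × 123 = 8.241 m and 2√(Dt) = 2√(0.0435 × 123) = 4.626 m.
Argument (x−vt)/(2√(Dt)) = (12.9 − 8.241)/4.626 = 1.007; ½·erfc(1.007) = 0.07721.
C = 4.01 × 0.07721 = 0.310 mg/L.

0.310 mg/L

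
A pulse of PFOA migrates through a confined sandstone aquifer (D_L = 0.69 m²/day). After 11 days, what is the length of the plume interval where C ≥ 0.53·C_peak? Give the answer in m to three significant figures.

The plume is Gaussian with σ = √(2Dt) = √(2 × 0.69 × 11) = 3.896 m.
C/C_peak = exp(−Δx²/(2σ²)) = 0.53 ⇒ Δx = σ·√(−2 ln 0.53) = 3.896 × 1.127 = 4.391 m.
Width = 2Δx = 8.78 m.

8.78 m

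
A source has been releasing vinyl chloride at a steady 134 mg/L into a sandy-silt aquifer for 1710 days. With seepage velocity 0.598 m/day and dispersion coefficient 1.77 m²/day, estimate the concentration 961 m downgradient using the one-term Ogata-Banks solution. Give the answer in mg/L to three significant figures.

105 mg/L

For a continuous step input, C/C₀ ≈ ½·erfc((x−vt)/(2√(Dt))).
vt = 0.598 × 1710 = 1022.58 m and 2√(Dt) = 2√(1.77 × 1710) = 110.0 m.
Argument (x−vt)/(2√(Dt)) = (961 − 1022.58)/110.0 = -0.5598; ½·erfc(-0.5598) = 0.7857.
C = 134 × 0.7857 = 105 mg/L.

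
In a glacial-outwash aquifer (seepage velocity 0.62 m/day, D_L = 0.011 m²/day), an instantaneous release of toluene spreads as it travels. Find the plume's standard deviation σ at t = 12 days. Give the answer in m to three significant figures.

Dispersive spreading gives a Gaussian with σ² = 2Dt; advection only shifts the center.
σ = √(2 × 0.011 × 12) = 0.514 m.

0.514 m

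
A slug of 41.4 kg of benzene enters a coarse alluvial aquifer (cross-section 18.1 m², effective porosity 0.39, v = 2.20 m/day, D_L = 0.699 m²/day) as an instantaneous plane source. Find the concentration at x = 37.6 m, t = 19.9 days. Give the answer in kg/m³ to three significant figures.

For an instantaneous plane source, C(x,t) = M/(n_e·A·√(4πDt)) · exp(−(x−vt)²/(4Dt)), with n_e·A the pore (flow) area.
Plume center vt = 2.20 × 19.9 = 43.78 m, so the well at 37.6 m is 6.18 m upgradient of the peak.
√(4πDt) = 13.22 m, giving peak height M/(n_e·A·√(4πDt)) = 41.4/(0.39 × 18.1 × 13.22) = 0.4436 kg/m³.
(x−vt)²/(4Dt) = (-6.18)²/(4 × 0.699 × 19.9) = 0.6864; exp(−0.6864) = 0.5034.
C = 0.4436 × 0.5034 = 0.223 kg/m³.

0.223 kg/m³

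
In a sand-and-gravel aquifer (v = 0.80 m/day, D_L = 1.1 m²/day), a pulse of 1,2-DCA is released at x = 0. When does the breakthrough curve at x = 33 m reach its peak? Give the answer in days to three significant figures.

39.6 days

For the 1D instantaneous-source solution, setting ∂C/∂t = 0 at fixed x gives v²t² + 2Dt − x² = 0, so t = (√(D² + v²x²) − D)/v².
√(D² + v²x²) = √(1.1² + 0.80² × 33²) = 26.42; v² = 0.64.
t = (26.42 − 1.1)/0.64 = 39.6 days (vs. the pure-advection estimate x/v = 41.2 d).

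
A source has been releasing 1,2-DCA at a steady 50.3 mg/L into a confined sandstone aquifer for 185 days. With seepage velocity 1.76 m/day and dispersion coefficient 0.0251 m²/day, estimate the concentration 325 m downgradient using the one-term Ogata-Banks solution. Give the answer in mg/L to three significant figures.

29.1 mg/L

For a continuous step input, C/C₀ ≈ ½·erfc((x−vt)/(2√(Dt))).
vt = 1.76 × 185 = 325.6 m and 2√(Dt) = 2√(0.0251 × 185) = 4.310 m.
Argument (x−vt)/(2√(Dt)) = (325 − 325.6)/4.310 = -0.1392; ½·erfc(-0.1392) = 0.5780.
C = 50.3 × 0.5780 = 29.1 mg/L.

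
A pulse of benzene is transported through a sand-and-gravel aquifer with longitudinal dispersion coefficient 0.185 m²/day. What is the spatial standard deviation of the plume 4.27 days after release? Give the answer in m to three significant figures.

1.26 m

Dispersive spreading gives a Gaussian with σ² = 2Dt; advection only shifts the center.
σ = √(2 × 0.185 × 4.27) = 1.26 m.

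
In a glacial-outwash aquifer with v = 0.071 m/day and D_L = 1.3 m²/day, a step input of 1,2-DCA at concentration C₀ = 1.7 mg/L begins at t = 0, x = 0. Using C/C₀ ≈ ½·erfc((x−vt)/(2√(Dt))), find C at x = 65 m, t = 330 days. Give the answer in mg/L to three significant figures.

For a continuous step input, C/C₀ ≈ ½·erfc((x−vt)/(2√(Dt))).
vt = 0.071 × 330 = 23.43 m and 2√(Dt) = 2√(1.3 × 330) = 41.42 m.
Argument (x−vt)/(2√(Dt)) = (65 − 23.43)/41.42 = 1.004; ½·erfc(1.004) = 0.07782.
C = 1.7 × 0.07782 = 0.132 mg/L.

0.132 mg/L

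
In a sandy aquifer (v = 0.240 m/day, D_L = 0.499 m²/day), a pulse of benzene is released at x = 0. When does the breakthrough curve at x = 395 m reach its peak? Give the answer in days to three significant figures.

1640 days

For the 1D instantaneous-source solution, setting ∂C/∂t = 0 at fixed x gives v²t² + 2Dt − x² = 0, so t = (√(D² + v²x²) − D)/v².
√(D² + v²x²) = √(0.499² + 0.240² × 395²) = 94.80; v² = 0.0576.
t = (94.80 − 0.499)/0.0576 = 1640 days (vs. the pure-advection estimate x/v = 1650 d).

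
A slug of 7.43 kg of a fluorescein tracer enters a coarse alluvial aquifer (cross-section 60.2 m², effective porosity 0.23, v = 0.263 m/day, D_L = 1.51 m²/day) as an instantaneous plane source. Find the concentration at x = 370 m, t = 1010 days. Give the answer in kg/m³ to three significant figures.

For an instantaneous plane source, C(x,t) = M/(n_e·A·√(4πDt)) · exp(−(x−vt)²/(4Dt)), with n_e·A the pore (flow) area.
Plume center vt = 0.263 × 1010 = 265.63 m, so the well at 370 m is 104.37 m downgradient of the peak.
√(4πDt) = 138.4 m, giving peak height M/(n_e·A·√(4πDt)) = 7.43/(0.23 × 60.2 × 138.4) = 0.003877 kg/m³.
(x−vt)²/(4Dt) = (104.37)²/(4 × 1.51 × 1010) = 1.786; exp(−1.786) = 0.1676.
C = 0.003877 × 0.1676 = 0.000650 kg/m³.

0.000650 kg/m³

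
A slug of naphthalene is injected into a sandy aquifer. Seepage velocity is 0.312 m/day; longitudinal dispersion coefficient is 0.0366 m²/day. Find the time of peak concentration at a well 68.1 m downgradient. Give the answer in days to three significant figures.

For the 1D instantaneous-source solution, setting ∂C/∂t = 0 at fixed x gives v²t² + 2Dt − x² = 0, so t = (√(D² + v²x²) − D)/v².
√(D² + v²x²) = √(0.0366² + 0.312² × 68.1²) = 21.25; v² = 0.097344.
t = (21.25 − 0.0366)/0.097344 = 218 days (vs. the pure-advection estimate x/v = 218 d).

218 days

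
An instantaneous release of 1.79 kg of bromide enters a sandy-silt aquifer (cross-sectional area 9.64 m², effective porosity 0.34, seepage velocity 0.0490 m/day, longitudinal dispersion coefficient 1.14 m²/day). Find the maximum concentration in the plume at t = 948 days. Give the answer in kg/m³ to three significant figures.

0.00469 kg/m³

The peak of an instantaneous 1D plume sits at x = vt; there the Gaussian factor is 1 and C_max = M/(n_e·A·√(4πDt)), where n_e·A is the pore area the mass is dissolved in.
√(4πDt) = √(4π × 1.14 × 948) = 116.5 m, so C_max = 1.79/(0.34 × 9.64 × 116.5) = 0.00469 kg/m³.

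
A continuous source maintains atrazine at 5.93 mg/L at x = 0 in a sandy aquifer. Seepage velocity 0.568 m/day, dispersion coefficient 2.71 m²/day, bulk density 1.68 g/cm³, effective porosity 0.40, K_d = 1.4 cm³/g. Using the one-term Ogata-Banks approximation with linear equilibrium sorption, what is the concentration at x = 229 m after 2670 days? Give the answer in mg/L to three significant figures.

Retardation factor R = 1 + ρ_b·K_d/n = 1 + 1.68 × 1.4/0.40 = 6.880.
Sorption retards both mechanisms: v_R = v/R = 0.08256 m/day, D_R = D/R = 0.3939 m²/day.
v_R·t = 0.08256 × 2670 = 220.4352 m; 2√(D_R t) = 64.86 m; argument = (229 − 220.4352)/64.86 = 0.1321.
C = C₀ × ½·erfc(0.1321) = 5.93 × 0.4259 = 2.53 mg/L.

2.53 mg/L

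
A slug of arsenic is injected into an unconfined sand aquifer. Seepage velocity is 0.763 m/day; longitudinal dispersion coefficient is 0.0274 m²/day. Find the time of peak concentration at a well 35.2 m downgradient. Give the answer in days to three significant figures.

For the 1D instantaneous-source solution, setting ∂C/∂t = 0 at fixed x gives v²t² + 2Dt − x² = 0, so t = (√(D² + v²x²) − D)/v².
√(D² + v²x²) = √(0.0274² + 0.763² × 35.2²) = 26.86; v² = 0.582169.
t = (26.86 − 0.0274)/0.582169 = 46.1 days (vs. the pure-advection estimate x/v = 46.1 d).

46.1 days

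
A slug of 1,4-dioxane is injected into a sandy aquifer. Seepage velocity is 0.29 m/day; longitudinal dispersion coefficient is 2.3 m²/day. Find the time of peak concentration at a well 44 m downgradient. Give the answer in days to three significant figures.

127 days

For the 1D instantaneous-source solution, setting ∂C/∂t = 0 at fixed x gives v²t² + 2Dt − x² = 0, so t = (√(D² + v²x²) − D)/v².
√(D² + v²x²) = √(2.3² + 0.29² × 44²) = 12.97; v² = 0.0841.
t = (12.97 − 2.3)/0.0841 = 127 days (vs. the pure-advection estimate x/v = 152 d).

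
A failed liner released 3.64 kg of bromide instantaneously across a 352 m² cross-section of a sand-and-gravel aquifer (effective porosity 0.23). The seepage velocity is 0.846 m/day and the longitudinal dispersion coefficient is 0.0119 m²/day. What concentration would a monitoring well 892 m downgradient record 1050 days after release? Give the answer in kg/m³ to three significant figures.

For an instantaneous plane source, C(x,t) = M/(n_e·A·√(4πDt)) · exp(−(x−vt)²/(4Dt)), with n_e·A the pore (flow) area.
Plume center vt = 0.846 × 1050 = 888.3 m, so the well at 892 m is 3.7 m downgradient of the peak.
√(4πDt) = 12.53 m, giving peak height M/(n_e·A·√(4πDt)) = 3.64/(0.23 × 352 × 12.53) = 0.003588 kg/m³.
(x−vt)²/(4Dt) = (3.7)²/(4 × 0.0119 × 1050) = 0.2739; exp(−0.2739) = 0.7604.
C = 0.003588 × 0.7604 = 0.00273 kg/m³.

0.00273 kg/m³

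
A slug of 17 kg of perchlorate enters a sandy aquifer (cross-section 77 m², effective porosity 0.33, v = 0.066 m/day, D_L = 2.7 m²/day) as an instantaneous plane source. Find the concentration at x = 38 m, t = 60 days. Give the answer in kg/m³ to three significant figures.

0.00248 kg/m³

For an instantaneous plane source, C(x,t) = M/(n_e·A·√(4πDt)) · exp(−(x−vt)²/(4Dt)), with n_e·A the pore (flow) area.
Plume center vt = 0.066 × 60 = 3.96 m, so the well at 38 m is 34.04 m downgradient of the peak.
√(4πDt) = 45.12 m, giving peak height M/(n_e·A·√(4πDt)) = 17/(0.33 × 77 × 45.12) = 0.01483 kg/m³.
(x−vt)²/(4Dt) = (34.04)²/(4 × 2.7 × 60) = 1.788; exp(−1.788) = 0.1673.
C = 0.01483 × 0.1673 = 0.00248 kg/m³.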